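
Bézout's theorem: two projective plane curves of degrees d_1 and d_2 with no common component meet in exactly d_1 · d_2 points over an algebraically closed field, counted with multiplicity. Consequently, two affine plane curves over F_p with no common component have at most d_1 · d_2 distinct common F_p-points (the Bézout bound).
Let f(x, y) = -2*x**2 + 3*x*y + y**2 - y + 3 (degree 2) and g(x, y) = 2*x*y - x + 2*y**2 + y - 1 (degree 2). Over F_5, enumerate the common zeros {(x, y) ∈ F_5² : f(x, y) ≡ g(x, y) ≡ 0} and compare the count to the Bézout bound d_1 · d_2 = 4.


Common zeros: {(0, 4)}; count = 1; Bézout bound = 4.

deg(f) = 2, deg(g) = 2, so Bézout bound = 4.
Scan x ∈ F_5. For each x, list the y ∈ F_5 with f(x, y) ≡ 0 and those with g(x, y) ≡ 0 (mod 5); the common zeros in that column are the intersection.
  x = 0: f ≡ 0 at y ∈ {2, 4}; g ≡ 0 at y ∈ {3, 4}; common: {4}.
  x = 1: f ≡ 0 at y ∈ {4}; g ≡ 0 at y ∈ {3}; common: ∅.
  x = 2: f ≡ 0 at y ∈ {0}; g ≡ 0 at y ∈ {2, 3}; common: ∅.
  x = 3: f ≡ 0 at y ∈ {0, 2}; g ≡ 0 at y ∈ {1, 3}; common: ∅.
  x = 4: f ≡ 0 at y ∈ ∅; g ≡ 0 at y ∈ {0, 3}; common: ∅.
Collecting: common zeros = {(0, 4)}, so the count is 1.
Comparison with the Bézout bound: 1 ≤ 4 = deg(f)·deg(g), as expected for curves with no common component (the affine F_5-count falls short of the bound because intersections may lie at infinity, over extension fields, or carry multiplicity).


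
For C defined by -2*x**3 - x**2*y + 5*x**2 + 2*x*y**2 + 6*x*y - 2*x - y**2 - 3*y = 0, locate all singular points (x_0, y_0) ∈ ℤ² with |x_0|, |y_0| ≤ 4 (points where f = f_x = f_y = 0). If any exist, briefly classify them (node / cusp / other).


Singular points: {(1, -1)}; classification: cusp.

Compute partial derivatives:
  f_x = -6*x**2 - 2*x*y + 10*x + 2*y**2 + 6*y - 2.
  f_y = -x**2 + 4*x*y + 6*x - 2*y - 3.
Scan x_0 ∈ {−4, ..., 4}. For each x_0, f_y(x_0, y) is a polynomial in y; find its integer roots y ∈ {−4, ..., 4}, then test f_x and f at those candidates.
  x = -4: f_y(-4, y) = -18*y - 43; no integer root y with |y| ≤ 4.
  x = -3: f_y(-3, y) = -14*y - 30; no integer root y with |y| ≤ 4.
  x = -2: f_y(-2, y) = -10*y - 19; no integer root y with |y| ≤ 4.
  x = -1: f_y(-1, y) = -6*y - 10; no integer root y with |y| ≤ 4.
  x = 0: f_y(0, y) = -2*y - 3; no integer root y with |y| ≤ 4.
  x = 1: f_y(1, y) = 2*y + 2; vanishes at y ∈ {-1}. (1, -1): f_x = 0, f = 0 — SINGULAR.
  x = 2: f_y(2, y) = 6*y + 5; no integer root y with |y| ≤ 4.
  x = 3: f_y(3, y) = 10*y + 6; no integer root y with |y| ≤ 4.
  x = 4: f_y(4, y) = 14*y + 5; no integer root y with |y| ≤ 4.
Only singular point on the grid: (1, -1).
Classify: substitute x = 1 + u, y = -1 + v and expand: f = -2*u**3 - u**2*v + 2*u*v**2 + v**2.
No constant or linear terms (consistent with a singular point). Quadratic part: v**2. Cubic part: -2*u**3 - u**2*v + 2*u*v**2.
The quadratic part v**2 is a perfect square, so there is a single (double) tangent line v = 0, i.e. y = -1. Restricting the cubic part to that line (v = 0) leaves -2*u**3 ≠ 0, so f is not divisible by v and the branch is v² ≈ 2*u**3 to lowest order — this is a cusp.
Classification: cusp.


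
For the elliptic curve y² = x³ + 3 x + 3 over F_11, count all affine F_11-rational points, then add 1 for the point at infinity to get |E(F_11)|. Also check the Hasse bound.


Affine points = {(0, 5), (0, 6), (5, 0), (7, 2), (7, 9), (8, 0), (9, 0)}; affine count = 7; |E(F_11)| = 8.

Discriminant check: Δ ∝ 4a³ + 27b² = 4·3³ + 27·3² = 4·27 + 27·9 ≡ 10 (mod 11). Nonzero ⇒ E is nonsingular.
For each x ∈ F_11, compute rhs = x³ + 3·x + 3 mod 11, then count y ∈ F_11 with y² ≡ rhs.
  x = 0: rhs = 3, matching y values: 5, 6 (2 points).
  x = 1: rhs = 7, matching y values: none (0 points).
  x = 2: rhs = 6, matching y values: none (0 points).
  x = 3: rhs = 6, matching y values: none (0 points).
  x = 4: rhs = 2, matching y values: none (0 points).
  x = 5: rhs = 0, matching y values: 0 (1 points).
  x = 6: rhs = 6, matching y values: none (0 points).
  x = 7: rhs = 4, matching y values: 2, 9 (2 points).
  x = 8: rhs = 0, matching y values: 0 (1 points).
  x = 9: rhs = 0, matching y values: 0 (1 points).
  x = 10: rhs = 10, matching y values: none (0 points).
Total affine count: 7.
Full point count |E(F_11)| = 7 + 1 = 8.
Hasse bound: |8 − (11+1)| = |-4| = 4 ≤ 2√11 ≈ 6.6332 ✓.


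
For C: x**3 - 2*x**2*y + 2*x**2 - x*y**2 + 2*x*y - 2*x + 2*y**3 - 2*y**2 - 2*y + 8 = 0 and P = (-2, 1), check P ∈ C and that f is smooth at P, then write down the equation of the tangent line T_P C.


Tangent line at P: 11*x - 8*y + 30 = 0.

Step 1: f(-2, 1) = 0, so P lies on C.
Step 2: partial derivatives
  f_x(x, y) = 3*x**2 - 4*x*y + 4*x - y**2 + 2*y - 2, f_y(x, y) = -2*x**2 - 2*x*y + 2*x + 6*y**2 - 4*y - 2.
  f_x(P) = 11, f_y(P) = -8 (gradient nonzero, so P is smooth).
Step 3: tangent line at P: 11·(x − -2) + -8·(y − 1) = 0.
Expanding: 11*x - 8*y + 30 = 0.


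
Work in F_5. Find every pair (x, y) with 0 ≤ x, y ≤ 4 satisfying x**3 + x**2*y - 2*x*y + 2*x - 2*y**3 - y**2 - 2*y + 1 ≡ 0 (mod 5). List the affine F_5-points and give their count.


Affine F_5-points: {(4, 2)}; count = 1.

For each of the 25 pairs (x, y) ∈ F_5², evaluate f(x, y) mod 5. Record the zeros.
  x = 0: [0↦1, 1↦1, 2↦2, 3↦2, 4↦4]  zeros at y ∈ ∅
  x = 1: [0↦4, 1↦3, 2↦3, 3↦2, 4↦3]  zeros at y ∈ ∅
  x = 2: [0↦3, 1↦3, 2↦4, 3↦4, 4↦1]  zeros at y ∈ ∅
  x = 3: [0↦4, 1↦2, 2↦1, 3↦4, 4↦4]  zeros at y ∈ ∅
  x = 4: [0↦3, 1↦1, 2↦0, 3↦3, 4↦3]  zeros at y ∈ {2}
Collecting zeros: affine points = {(4, 2)}.
Total count |C(F_5)_aff| = 1.


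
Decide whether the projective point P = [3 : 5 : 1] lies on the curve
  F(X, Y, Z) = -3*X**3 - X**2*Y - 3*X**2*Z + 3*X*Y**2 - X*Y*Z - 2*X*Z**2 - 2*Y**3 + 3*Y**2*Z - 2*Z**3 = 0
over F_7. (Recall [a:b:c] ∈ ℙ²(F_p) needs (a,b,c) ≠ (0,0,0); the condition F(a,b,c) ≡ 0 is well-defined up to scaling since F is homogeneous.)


F(3,5,1) ≡ 0 (mod 7); P is on the curve.

Evaluate F(3, 5, 1) term-by-term (mod 7).
  -3*X**3 ↦ -3·27·1·1 = -81
  -X**2*Y ↦ -1·9·5·1 = -45
  -3*X**2*Z ↦ -3·9·1·1 = -27
  3*X*Y**2 ↦ 3·3·25·1 = 225
  -X*Y*Z ↦ -1·3·5·1 = -15
  -2*X*Z**2 ↦ -2·3·1·1 = -6
  -2*Y**3 ↦ -2·1·125·1 = -250
  3*Y**2*Z ↦ 3·1·25·1 = 75
  -2*Z**3 ↦ -2·1·1·1 = -2
Sum: F(3, 5, 1) = (-81) + (-45) + (-27) + (225) + (-15) + (-6) + (-250) + (75) + (-2) = -126.
Reducing mod 7: -126 ≡ 0 (mod 7).
Since F(a, b, c) ≡ 0 (mod 7), P lies on the curve.


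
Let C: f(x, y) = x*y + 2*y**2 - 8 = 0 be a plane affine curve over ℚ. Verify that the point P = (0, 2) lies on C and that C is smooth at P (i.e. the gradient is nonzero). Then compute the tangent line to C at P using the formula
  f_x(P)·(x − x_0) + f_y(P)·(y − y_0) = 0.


Tangent line at P: 2*x + 8*y - 16 = 0.

Step 1: f(0, 2) = 0, so P lies on C.
Step 2: partial derivatives
  f_x(x, y) = y, f_y(x, y) = x + 4*y.
  f_x(P) = 2, f_y(P) = 8 (gradient nonzero, so P is smooth).
Step 3: tangent line at P: 2·(x − 0) + 8·(y − 2) = 0.
Expanding: 2*x + 8*y - 16 = 0.


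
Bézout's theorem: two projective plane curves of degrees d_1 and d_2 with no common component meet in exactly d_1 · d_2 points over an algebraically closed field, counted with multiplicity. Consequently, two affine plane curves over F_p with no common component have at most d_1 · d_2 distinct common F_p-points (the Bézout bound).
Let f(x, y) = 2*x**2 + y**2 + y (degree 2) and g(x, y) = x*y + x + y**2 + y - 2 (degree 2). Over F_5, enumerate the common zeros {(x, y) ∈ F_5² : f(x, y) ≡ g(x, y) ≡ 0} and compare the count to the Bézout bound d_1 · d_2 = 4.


Common zeros: ∅; count = 0; Bézout bound = 4.

deg(f) = 2, deg(g) = 2, so Bézout bound = 4.
Scan x ∈ F_5. For each x, list the y ∈ F_5 with f(x, y) ≡ 0 and those with g(x, y) ≡ 0 (mod 5); the common zeros in that column are the intersection.
  x = 0: f ≡ 0 at y ∈ {0, 4}; g ≡ 0 at y ∈ {1, 3}; common: ∅.
  x = 1: f ≡ 0 at y ∈ ∅; g ≡ 0 at y ∈ ∅; common: ∅.
  x = 2: f ≡ 0 at y ∈ {1, 3}; g ≡ 0 at y ∈ {0, 2}; common: ∅.
  x = 3: f ≡ 0 at y ∈ {1, 3}; g ≡ 0 at y ∈ ∅; common: ∅.
  x = 4: f ≡ 0 at y ∈ ∅; g ≡ 0 at y ∈ ∅; common: ∅.
Collecting: common zeros = ∅, so the count is 0.
Comparison with the Bézout bound: 0 ≤ 4 = deg(f)·deg(g), as expected for curves with no common component (the affine F_5-count falls short of the bound because intersections may lie at infinity, over extension fields, or carry multiplicity).


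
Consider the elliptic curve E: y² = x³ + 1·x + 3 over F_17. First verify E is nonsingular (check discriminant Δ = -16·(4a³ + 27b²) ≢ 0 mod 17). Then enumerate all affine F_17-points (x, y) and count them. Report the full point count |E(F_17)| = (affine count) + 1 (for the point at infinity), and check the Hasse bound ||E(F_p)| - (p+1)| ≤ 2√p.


Affine points = {(2, 8), (2, 9), (3, 4), (3, 13), (6, 2), (6, 15), (7, 8), (7, 9), (8, 8), (8, 9), (11, 6), (11, 11), (12, 3), (12, 14), (16, 1), (16, 16)}; affine count = 16; |E(F_17)| = 17.

Discriminant check: Δ ∝ 4a³ + 27b² = 4·1³ + 27·3² = 4·1 + 27·9 ≡ 9 (mod 17). Nonzero ⇒ E is nonsingular.
For each x ∈ F_17, compute rhs = x³ + 1·x + 3 mod 17, then count y ∈ F_17 with y² ≡ rhs.
  x = 0: rhs = 3, matching y values: none (0 points).
  x = 1: rhs = 5, matching y values: none (0 points).
  x = 2: rhs = 13, matching y values: 8, 9 (2 points).
  x = 3: rhs = 16, matching y values: 4, 13 (2 points).
  x = 4: rhs = 3, matching y values: none (0 points).
  x = 5: rhs = 14, matching y values: none (0 points).
  x = 6: rhs = 4, matching y values: 2, 15 (2 points).
  x = 7: rhs = 13, matching y values: 8, 9 (2 points).
  x = 8: rhs = 13, matching y values: 8, 9 (2 points).
  x = 9: rhs = 10, matching y values: none (0 points).
  x = 10: rhs = 10, matching y values: none (0 points).
  x = 11: rhs = 2, matching y values: 6, 11 (2 points).
  x = 12: rhs = 9, matching y values: 3, 14 (2 points).
  x = 13: rhs = 3, matching y values: none (0 points).
  x = 14: rhs = 7, matching y values: none (0 points).
  x = 15: rhs = 10, matching y values: none (0 points).
  x = 16: rhs = 1, matching y values: 1, 16 (2 points).
Total affine count: 16.
Full point count |E(F_17)| = 16 + 1 = 17.
Hasse bound: |17 − (17+1)| = |-1| = 1 ≤ 2√17 ≈ 8.2462 ✓.


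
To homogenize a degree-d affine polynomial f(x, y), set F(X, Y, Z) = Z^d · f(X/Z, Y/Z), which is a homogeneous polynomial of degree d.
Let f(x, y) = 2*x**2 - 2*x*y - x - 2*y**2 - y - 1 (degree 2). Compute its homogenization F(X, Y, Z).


F(X, Y, Z) = 2*X**2 - 2*X*Y - X*Z - 2*Y**2 - Y*Z - Z**2

deg(f) = 2.
Substitute x = X/Z, y = Y/Z into f, then multiply by Z^2.
  monomial 2·x^2·y^0 ↦ 2·X^2·Y^0·Z^0.
  monomial -2·x^1·y^1 ↦ -2·X^1·Y^1·Z^0.
  monomial -1·x^1·y^0 ↦ -1·X^1·Y^0·Z^1.
  monomial -2·x^0·y^2 ↦ -2·X^0·Y^2·Z^0.
  monomial -1·x^0·y^1 ↦ -1·X^0·Y^1·Z^1.
  monomial -1·x^0·y^0 ↦ -1·X^0·Y^0·Z^2.
Collecting: F(X, Y, Z) = 2*X**2 - 2*X*Y - X*Z - 2*Y**2 - Y*Z - Z**2.


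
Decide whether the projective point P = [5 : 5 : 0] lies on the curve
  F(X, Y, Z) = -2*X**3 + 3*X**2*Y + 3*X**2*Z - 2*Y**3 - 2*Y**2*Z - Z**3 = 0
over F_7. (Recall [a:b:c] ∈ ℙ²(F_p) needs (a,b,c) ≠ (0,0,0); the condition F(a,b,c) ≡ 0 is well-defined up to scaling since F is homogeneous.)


F(5,5,0) ≡ 1 (mod 7); P is NOT on the curve.

Evaluate F(5, 5, 0) term-by-term (mod 7).
  -2*X**3 ↦ -2·125·1·1 = -250
  3*X**2*Y ↦ 3·25·5·1 = 375
  3*X**2*Z ↦ 3·25·1·0 = 0
  -2*Y**3 ↦ -2·1·125·1 = -250
  -2*Y**2*Z ↦ -2·1·25·0 = 0
  -Z**3 ↦ -1·1·1·0 = 0
Sum: F(5, 5, 0) = (-250) + (375) + (0) + (-250) + (0) + (0) = -125.
Reducing mod 7: -125 ≡ 1 (mod 7).
Since F(a, b, c) ≡ 1 ≠ 0 (mod 7), P does NOT lie on the curve.


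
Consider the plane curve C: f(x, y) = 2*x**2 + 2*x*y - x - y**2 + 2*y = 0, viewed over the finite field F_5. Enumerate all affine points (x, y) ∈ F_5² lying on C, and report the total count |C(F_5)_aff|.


Affine F_5-points: {(0, 0), (0, 2), (1, 2), (2, 3), (3, 0), (3, 3)}; count = 6.

For each of the 25 pairs (x, y) ∈ F_5², evaluate f(x, y) mod 5. Record the zeros.
  x = 0: [0↦0, 1↦1, 2↦0, 3↦2, 4↦2]  zeros at y ∈ {0, 2}
  x = 1: [0↦1, 1↦4, 2↦0, 3↦4, 4↦1]  zeros at y ∈ {2}
  x = 2: [0↦1, 1↦1, 2↦4, 3↦0, 4↦4]  zeros at y ∈ {3}
  x = 3: [0↦0, 1↦2, 2↦2, 3↦0, 4↦1]  zeros at y ∈ {0, 3}
  x = 4: [0↦3, 1↦2, 2↦4, 3↦4, 4↦2]  zeros at y ∈ ∅
Collecting zeros: affine points = {(0, 0), (0, 2), (1, 2), (2, 3), (3, 0), (3, 3)}.
Total count |C(F_5)_aff| = 6.


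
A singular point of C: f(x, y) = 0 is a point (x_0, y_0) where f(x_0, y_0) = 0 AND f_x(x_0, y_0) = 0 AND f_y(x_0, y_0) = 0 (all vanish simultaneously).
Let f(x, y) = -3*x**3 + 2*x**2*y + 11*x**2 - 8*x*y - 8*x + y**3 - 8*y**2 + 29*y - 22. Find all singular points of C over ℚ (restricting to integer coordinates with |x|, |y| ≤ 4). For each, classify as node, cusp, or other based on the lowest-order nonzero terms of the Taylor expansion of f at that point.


Singular points: {(2, 3)}; classification: node.

Compute partial derivatives:
  f_x = -9*x**2 + 4*x*y + 22*x - 8*y - 8.
  f_y = 2*x**2 - 8*x + 3*y**2 - 16*y + 29.
Scan x_0 ∈ {−4, ..., 4}. For each x_0, f_y(x_0, y) is a polynomial in y; find its integer roots y ∈ {−4, ..., 4}, then test f_x and f at those candidates.
  x = -4: f_y(-4, y) = 3*y**2 - 16*y + 93; no integer root y with |y| ≤ 4.
  x = -3: f_y(-3, y) = 3*y**2 - 16*y + 71; no integer root y with |y| ≤ 4.
  x = -2: f_y(-2, y) = 3*y**2 - 16*y + 53; no integer root y with |y| ≤ 4.
  x = -1: f_y(-1, y) = 3*y**2 - 16*y + 39; no integer root y with |y| ≤ 4.
  x = 0: f_y(0, y) = 3*y**2 - 16*y + 29; no integer root y with |y| ≤ 4.
  x = 1: f_y(1, y) = 3*y**2 - 16*y + 23; no integer root y with |y| ≤ 4.
  x = 2: f_y(2, y) = 3*y**2 - 16*y + 21; vanishes at y ∈ {3}. (2, 3): f_x = 0, f = 0 — SINGULAR.
  x = 3: f_y(3, y) = 3*y**2 - 16*y + 23; no integer root y with |y| ≤ 4.
  x = 4: f_y(4, y) = 3*y**2 - 16*y + 29; no integer root y with |y| ≤ 4.
Only singular point on the grid: (2, 3).
Classify: substitute x = 2 + u, y = 3 + v and expand: f = -3*u**3 + 2*u**2*v - u**2 + v**3 + v**2.
No constant or linear terms (consistent with a singular point). Quadratic part: -u**2 + v**2. Cubic part: -3*u**3 + 2*u**2*v + v**3.
The quadratic part v**2 - u**2 = (v − u)(v + u) splits into two distinct linear factors, so there are two distinct tangent lines y − 3 = ±(x − 2) — this is a node (ordinary double point).
Classification: node.


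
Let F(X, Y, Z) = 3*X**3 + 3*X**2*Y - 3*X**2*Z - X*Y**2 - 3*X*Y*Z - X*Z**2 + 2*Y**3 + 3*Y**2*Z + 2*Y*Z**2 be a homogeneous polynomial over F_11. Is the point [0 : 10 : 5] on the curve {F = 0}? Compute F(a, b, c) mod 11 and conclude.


F(0,10,5) ≡ 7 (mod 11); P is NOT on the curve.

Evaluate F(0, 10, 5) term-by-term (mod 11).
  3*X**3 ↦ 3·0·1·1 = 0
  3*X**2*Y ↦ 3·0·10·1 = 0
  -3*X**2*Z ↦ -3·0·1·5 = 0
  -X*Y**2 ↦ -1·0·100·1 = 0
  -3*X*Y*Z ↦ -3·0·10·5 = 0
  -X*Z**2 ↦ -1·0·1·25 = 0
  2*Y**3 ↦ 2·1·1000·1 = 2000
  3*Y**2*Z ↦ 3·1·100·5 = 1500
  2*Y*Z**2 ↦ 2·1·10·25 = 500
Sum: F(0, 10, 5) = (0) + (0) + (0) + (0) + (0) + (0) + (2000) + (1500) + (500) = 4000.
Reducing mod 11: 4000 ≡ 7 (mod 11).
Since F(a, b, c) ≡ 7 ≠ 0 (mod 11), P does NOT lie on the curve.


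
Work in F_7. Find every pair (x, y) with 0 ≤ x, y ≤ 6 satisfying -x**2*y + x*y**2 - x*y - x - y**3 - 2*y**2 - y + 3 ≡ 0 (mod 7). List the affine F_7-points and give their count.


Affine F_7-points: {(2, 1), (2, 2), (2, 4), (3, 0), (4, 1), (6, 4)}; count = 6.

For each of the 49 pairs (x, y) ∈ F_7², evaluate f(x, y) mod 7. Record the zeros.
  x = 0: [0↦3, 1↦6, 2↦6, 3↦4, 4↦1, 5↦5, 6↦3]  zeros at y ∈ ∅
  x = 1: [0↦2, 1↦4, 2↦5, 3↦6, 4↦1, 5↦5, 6↦5]  zeros at y ∈ ∅
  x = 2: [0↦1, 1↦0, 2↦0, 3↦2, 4↦0, 5↦2, 6↦2]  zeros at y ∈ {1, 2, 4}
  x = 3: [0↦0, 1↦1, 2↦5, 3↦6, 4↦5, 5↦3, 6↦1]  zeros at y ∈ {0}
  x = 4: [0↦6, 1↦0, 2↦6, 3↦4, 4↦2, 5↦1, 6↦2]  zeros at y ∈ {1}
  x = 5: [0↦5, 1↦4, 2↦3, 3↦3, 4↦5, 5↦3, 6↦5]  zeros at y ∈ ∅
  x = 6: [0↦4, 1↦6, 2↦3, 3↦3, 4↦0, 5↦2, 6↦3]  zeros at y ∈ {4}
Collecting zeros: affine points = {(2, 1), (2, 2), (2, 4), (3, 0), (4, 1), (6, 4)}.
Total count |C(F_7)_aff| = 6.


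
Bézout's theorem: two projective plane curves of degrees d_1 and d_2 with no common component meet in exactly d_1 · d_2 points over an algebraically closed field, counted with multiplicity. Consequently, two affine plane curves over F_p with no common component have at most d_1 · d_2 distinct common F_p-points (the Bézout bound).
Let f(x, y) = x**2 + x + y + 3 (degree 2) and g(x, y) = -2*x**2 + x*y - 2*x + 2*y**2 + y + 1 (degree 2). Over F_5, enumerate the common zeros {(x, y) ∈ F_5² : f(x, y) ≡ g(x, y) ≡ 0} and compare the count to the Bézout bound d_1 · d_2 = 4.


Common zeros: ∅; count = 0; Bézout bound = 4.

deg(f) = 2, deg(g) = 2, so Bézout bound = 4.
Scan x ∈ F_5. For each x, list the y ∈ F_5 with f(x, y) ≡ 0 and those with g(x, y) ≡ 0 (mod 5); the common zeros in that column are the intersection.
  x = 0: f ≡ 0 at y ∈ {2}; g ≡ 0 at y ∈ ∅; common: ∅.
  x = 1: f ≡ 0 at y ∈ {0}; g ≡ 0 at y ∈ ∅; common: ∅.
  x = 2: f ≡ 0 at y ∈ {1}; g ≡ 0 at y ∈ ∅; common: ∅.
  x = 3: f ≡ 0 at y ∈ {0}; g ≡ 0 at y ∈ {4}; common: ∅.
  x = 4: f ≡ 0 at y ∈ {2}; g ≡ 0 at y ∈ ∅; common: ∅.
Collecting: common zeros = ∅, so the count is 0.
Comparison with the Bézout bound: 0 ≤ 4 = deg(f)·deg(g), as expected for curves with no common component (the affine F_5-count falls short of the bound because intersections may lie at infinity, over extension fields, or carry multiplicity).


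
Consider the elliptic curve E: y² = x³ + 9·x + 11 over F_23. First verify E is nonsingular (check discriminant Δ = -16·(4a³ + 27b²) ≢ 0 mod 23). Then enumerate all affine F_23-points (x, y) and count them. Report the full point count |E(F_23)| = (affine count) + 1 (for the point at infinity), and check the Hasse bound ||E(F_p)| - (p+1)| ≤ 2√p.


Affine points = {(7, 7), (7, 16), (9, 4), (9, 19), (13, 5), (13, 18), (14, 11), (14, 12), (15, 5), (15, 18), (18, 5), (18, 18), (19, 7), (19, 16), (20, 7), (20, 16), (21, 10), (21, 13), (22, 1), (22, 22)}; affine count = 20; |E(F_23)| = 21.

Discriminant check: Δ ∝ 4a³ + 27b² = 4·9³ + 27·11² = 4·729 + 27·121 ≡ 19 (mod 23). Nonzero ⇒ E is nonsingular.
For each x ∈ F_23, compute rhs = x³ + 9·x + 11 mod 23, then count y ∈ F_23 with y² ≡ rhs.
  x = 0: rhs = 11, matching y values: none (0 points).
  x = 1: rhs = 21, matching y values: none (0 points).
  x = 2: rhs = 14, matching y values: none (0 points).
  x = 3: rhs = 19, matching y values: none (0 points).
  x = 4: rhs = 19, matching y values: none (0 points).
  x = 5: rhs = 20, matching y values: none (0 points).
  x = 6: rhs = 5, matching y values: none (0 points).
  x = 7: rhs = 3, matching y values: 7, 16 (2 points).
  x = 8: rhs = 20, matching y values: none (0 points).
  x = 9: rhs = 16, matching y values: 4, 19 (2 points).
  x = 10: rhs = 20, matching y values: none (0 points).
  x = 11: rhs = 15, matching y values: none (0 points).
  x = 12: rhs = 7, matching y values: none (0 points).
  x = 13: rhs = 2, matching y values: 5, 18 (2 points).
  x = 14: rhs = 6, matching y values: 11, 12 (2 points).
  x = 15: rhs = 2, matching y values: 5, 18 (2 points).
  x = 16: rhs = 19, matching y values: none (0 points).
  x = 17: rhs = 17, matching y values: none (0 points).
  x = 18: rhs = 2, matching y values: 5, 18 (2 points).
  x = 19: rhs = 3, matching y values: 7, 16 (2 points).
  x = 20: rhs = 3, matching y values: 7, 16 (2 points).
  x = 21: rhs = 8, matching y values: 10, 13 (2 points).
  x = 22: rhs = 1, matching y values: 1, 22 (2 points).
Total affine count: 20.
Full point count |E(F_23)| = 20 + 1 = 21.
Hasse bound: |21 − (23+1)| = |-3| = 3 ≤ 2√23 ≈ 9.5917 ✓.


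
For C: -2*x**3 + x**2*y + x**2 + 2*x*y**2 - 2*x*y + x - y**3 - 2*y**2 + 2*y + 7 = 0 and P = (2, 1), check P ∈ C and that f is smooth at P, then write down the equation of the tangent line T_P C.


Tangent line at P: -15*x + 3*y + 27 = 0.

Step 1: f(2, 1) = 0, so P lies on C.
Step 2: partial derivatives
  f_x(x, y) = -6*x**2 + 2*x*y + 2*x + 2*y**2 - 2*y + 1, f_y(x, y) = x**2 + 4*x*y - 2*x - 3*y**2 - 4*y + 2.
  f_x(P) = -15, f_y(P) = 3 (gradient nonzero, so P is smooth).
Step 3: tangent line at P: -15·(x − 2) + 3·(y − 1) = 0.
Expanding: -15*x + 3*y + 27 = 0.


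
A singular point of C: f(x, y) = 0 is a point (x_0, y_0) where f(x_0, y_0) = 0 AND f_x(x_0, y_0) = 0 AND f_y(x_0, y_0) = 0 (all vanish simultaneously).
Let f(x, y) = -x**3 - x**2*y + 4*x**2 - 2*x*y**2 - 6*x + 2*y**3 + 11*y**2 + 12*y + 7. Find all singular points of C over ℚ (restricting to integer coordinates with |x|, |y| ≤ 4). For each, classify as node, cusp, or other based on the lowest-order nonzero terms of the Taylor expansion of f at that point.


Singular points: {(2, -1)}; classification: node.

Compute partial derivatives:
  f_x = -3*x**2 - 2*x*y + 8*x - 2*y**2 - 6.
  f_y = -x**2 - 4*x*y + 6*y**2 + 22*y + 12.
Scan x_0 ∈ {−4, ..., 4}. For each x_0, f_y(x_0, y) is a polynomial in y; find its integer roots y ∈ {−4, ..., 4}, then test f_x and f at those candidates.
  x = -4: f_y(-4, y) = 6*y**2 + 38*y - 4; no integer root y with |y| ≤ 4.
  x = -3: f_y(-3, y) = 6*y**2 + 34*y + 3; no integer root y with |y| ≤ 4.
  x = -2: f_y(-2, y) = 6*y**2 + 30*y + 8; no integer root y with |y| ≤ 4.
  x = -1: f_y(-1, y) = 6*y**2 + 26*y + 11; no integer root y with |y| ≤ 4.
  x = 0: f_y(0, y) = 6*y**2 + 22*y + 12; vanishes at y ∈ {-3}. (0, -3): f_x = -24 ≠ 0.
  x = 1: f_y(1, y) = 6*y**2 + 18*y + 11; no integer root y with |y| ≤ 4.
  x = 2: f_y(2, y) = 6*y**2 + 14*y + 8; vanishes at y ∈ {-1}. (2, -1): f_x = 0, f = 0 — SINGULAR.
  x = 3: f_y(3, y) = 6*y**2 + 10*y + 3; no integer root y with |y| ≤ 4.
  x = 4: f_y(4, y) = 6*y**2 + 6*y - 4; no integer root y with |y| ≤ 4.
Only singular point on the grid: (2, -1).
Classify: substitute x = 2 + u, y = -1 + v and expand: f = -u**3 - u**2*v - u**2 - 2*u*v**2 + 2*v**3 + v**2.
No constant or linear terms (consistent with a singular point). Quadratic part: -u**2 + v**2. Cubic part: -u**3 - u**2*v - 2*u*v**2 + 2*v**3.
The quadratic part v**2 - u**2 = (v − u)(v + u) splits into two distinct linear factors, so there are two distinct tangent lines y − -1 = ±(x − 2) — this is a node (ordinary double point).
Classification: node.


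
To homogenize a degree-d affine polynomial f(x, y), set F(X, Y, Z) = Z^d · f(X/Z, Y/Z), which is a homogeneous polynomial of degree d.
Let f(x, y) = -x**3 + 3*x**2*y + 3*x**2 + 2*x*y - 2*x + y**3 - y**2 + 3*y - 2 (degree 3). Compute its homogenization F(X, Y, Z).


F(X, Y, Z) = -X**3 + 3*X**2*Y + 3*X**2*Z + 2*X*Y*Z - 2*X*Z**2 + Y**3 - Y**2*Z + 3*Y*Z**2 - 2*Z**3

deg(f) = 3.
Substitute x = X/Z, y = Y/Z into f, then multiply by Z^3.
  monomial -1·x^3·y^0 ↦ -1·X^3·Y^0·Z^0.
  monomial 3·x^2·y^1 ↦ 3·X^2·Y^1·Z^0.
  monomial 3·x^2·y^0 ↦ 3·X^2·Y^0·Z^1.
  monomial 2·x^1·y^1 ↦ 2·X^1·Y^1·Z^1.
  monomial -2·x^1·y^0 ↦ -2·X^1·Y^0·Z^2.
  monomial 1·x^0·y^3 ↦ 1·X^0·Y^3·Z^0.
  monomial -1·x^0·y^2 ↦ -1·X^0·Y^2·Z^1.
  monomial 3·x^0·y^1 ↦ 3·X^0·Y^1·Z^2.
  monomial -2·x^0·y^0 ↦ -2·X^0·Y^0·Z^3.
Collecting: F(X, Y, Z) = -X**3 + 3*X**2*Y + 3*X**2*Z + 2*X*Y*Z - 2*X*Z**2 + Y**3 - Y**2*Z + 3*Y*Z**2 - 2*Z**3.


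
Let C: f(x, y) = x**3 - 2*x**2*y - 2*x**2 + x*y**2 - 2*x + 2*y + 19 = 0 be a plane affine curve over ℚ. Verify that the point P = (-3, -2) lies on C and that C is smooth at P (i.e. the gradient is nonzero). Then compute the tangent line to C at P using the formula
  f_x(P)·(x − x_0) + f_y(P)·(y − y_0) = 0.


Tangent line at P: 17*x - 4*y + 43 = 0.

Step 1: f(-3, -2) = 0, so P lies on C.
Step 2: partial derivatives
  f_x(x, y) = 3*x**2 - 4*x*y - 4*x + y**2 - 2, f_y(x, y) = -2*x**2 + 2*x*y + 2.
  f_x(P) = 17, f_y(P) = -4 (gradient nonzero, so P is smooth).
Step 3: tangent line at P: 17·(x − -3) + -4·(y − -2) = 0.
Expanding: 17*x - 4*y + 43 = 0.


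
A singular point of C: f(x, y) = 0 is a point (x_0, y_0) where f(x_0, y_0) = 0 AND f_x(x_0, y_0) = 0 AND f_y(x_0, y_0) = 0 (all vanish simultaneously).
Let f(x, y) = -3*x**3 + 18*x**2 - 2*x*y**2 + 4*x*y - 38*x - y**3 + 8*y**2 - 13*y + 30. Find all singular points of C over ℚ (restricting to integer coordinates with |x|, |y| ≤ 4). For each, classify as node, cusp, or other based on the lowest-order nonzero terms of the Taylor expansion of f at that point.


Singular points: {(2, 1)}; classification: cusp.

Compute partial derivatives:
  f_x = -9*x**2 + 36*x - 2*y**2 + 4*y - 38.
  f_y = -4*x*y + 4*x - 3*y**2 + 16*y - 13.
Scan x_0 ∈ {−4, ..., 4}. For each x_0, f_y(x_0, y) is a polynomial in y; find its integer roots y ∈ {−4, ..., 4}, then test f_x and f at those candidates.
  x = -4: f_y(-4, y) = -3*y**2 + 32*y - 29; vanishes at y ∈ {1}. (-4, 1): f_x = -324 ≠ 0.
  x = -3: f_y(-3, y) = -3*y**2 + 28*y - 25; vanishes at y ∈ {1}. (-3, 1): f_x = -225 ≠ 0.
  x = -2: f_y(-2, y) = -3*y**2 + 24*y - 21; vanishes at y ∈ {1}. (-2, 1): f_x = -144 ≠ 0.
  x = -1: f_y(-1, y) = -3*y**2 + 20*y - 17; vanishes at y ∈ {1}. (-1, 1): f_x = -81 ≠ 0.
  x = 0: f_y(0, y) = -3*y**2 + 16*y - 13; vanishes at y ∈ {1}. (0, 1): f_x = -36 ≠ 0.
  x = 1: f_y(1, y) = -3*y**2 + 12*y - 9; vanishes at y ∈ {1, 3}. (1, 1): f_x = -9 ≠ 0; (1, 3): f_x = -17 ≠ 0.
  x = 2: f_y(2, y) = -3*y**2 + 8*y - 5; vanishes at y ∈ {1}. (2, 1): f_x = 0, f = 0 — SINGULAR.
  x = 3: f_y(3, y) = -3*y**2 + 4*y - 1; vanishes at y ∈ {1}. (3, 1): f_x = -9 ≠ 0.
  x = 4: f_y(4, y) = 3 - 3*y**2; vanishes at y ∈ {-1, 1}. (4, -1): f_x = -44 ≠ 0; (4, 1): f_x = -36 ≠ 0.
Only singular point on the grid: (2, 1).
Classify: substitute x = 2 + u, y = 1 + v and expand: f = -3*u**3 - 2*u*v**2 - v**3 + v**2.
No constant or linear terms (consistent with a singular point). Quadratic part: v**2. Cubic part: -3*u**3 - 2*u*v**2 - v**3.
The quadratic part v**2 is a perfect square, so there is a single (double) tangent line v = 0, i.e. y = 1. Restricting the cubic part to that line (v = 0) leaves -3*u**3 ≠ 0, so f is not divisible by v and the branch is v² ≈ 3*u**3 to lowest order — this is a cusp.
Classification: cusp.


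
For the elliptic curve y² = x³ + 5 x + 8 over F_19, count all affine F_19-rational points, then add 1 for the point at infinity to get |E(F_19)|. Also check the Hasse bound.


Affine points = {(2, 8), (2, 11), (4, 4), (4, 15), (5, 5), (5, 14), (6, 8), (6, 11), (7, 5), (7, 14), (8, 3), (8, 16), (11, 8), (11, 11), (13, 3), (13, 16), (15, 0), (16, 2), (16, 17), (17, 3), (17, 16)}; affine count = 21; |E(F_19)| = 22.

Discriminant check: Δ ∝ 4a³ + 27b² = 4·5³ + 27·8² = 4·125 + 27·64 ≡ 5 (mod 19). Nonzero ⇒ E is nonsingular.
For each x ∈ F_19, compute rhs = x³ + 5·x + 8 mod 19, then count y ∈ F_19 with y² ≡ rhs.
  x = 0: rhs = 8, matching y values: none (0 points).
  x = 1: rhs = 14, matching y values: none (0 points).
  x = 2: rhs = 7, matching y values: 8, 11 (2 points).
  x = 3: rhs = 12, matching y values: none (0 points).
  x = 4: rhs = 16, matching y values: 4, 15 (2 points).
  x = 5: rhs = 6, matching y values: 5, 14 (2 points).
  x = 6: rhs = 7, matching y values: 8, 11 (2 points).
  x = 7: rhs = 6, matching y values: 5, 14 (2 points).
  x = 8: rhs = 9, matching y values: 3, 16 (2 points).
  x = 9: rhs = 3, matching y values: none (0 points).
  x = 10: rhs = 13, matching y values: none (0 points).
  x = 11: rhs = 7, matching y values: 8, 11 (2 points).
  x = 12: rhs = 10, matching y values: none (0 points).
  x = 13: rhs = 9, matching y values: 3, 16 (2 points).
  x = 14: rhs = 10, matching y values: none (0 points).
  x = 15: rhs = 0, matching y values: 0 (1 points).
  x = 16: rhs = 4, matching y values: 2, 17 (2 points).
  x = 17: rhs = 9, matching y values: 3, 16 (2 points).
  x = 18: rhs = 2, matching y values: none (0 points).
Total affine count: 21.
Full point count |E(F_19)| = 21 + 1 = 22.
Hasse bound: |22 − (19+1)| = |2| = 2 ≤ 2√19 ≈ 8.7178 ✓.


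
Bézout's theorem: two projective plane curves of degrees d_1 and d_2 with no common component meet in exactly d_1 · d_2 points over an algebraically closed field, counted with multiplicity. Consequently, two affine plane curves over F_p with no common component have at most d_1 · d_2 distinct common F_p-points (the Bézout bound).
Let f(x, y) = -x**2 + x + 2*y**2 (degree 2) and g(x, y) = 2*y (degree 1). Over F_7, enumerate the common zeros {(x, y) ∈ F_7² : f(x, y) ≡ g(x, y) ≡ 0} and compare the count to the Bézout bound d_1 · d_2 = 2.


Common zeros: {(0, 0), (1, 0)}; count = 2; Bézout bound = 2.

deg(f) = 2, deg(g) = 1, so Bézout bound = 2.
Scan x ∈ F_7. For each x, list the y ∈ F_7 with f(x, y) ≡ 0 and those with g(x, y) ≡ 0 (mod 7); the common zeros in that column are the intersection.
  x = 0: f ≡ 0 at y ∈ {0}; g ≡ 0 at y ∈ {0}; common: {0}.
  x = 1: f ≡ 0 at y ∈ {0}; g ≡ 0 at y ∈ {0}; common: {0}.
  x = 2: f ≡ 0 at y ∈ {1, 6}; g ≡ 0 at y ∈ {0}; common: ∅.
  x = 3: f ≡ 0 at y ∈ ∅; g ≡ 0 at y ∈ {0}; common: ∅.
  x = 4: f ≡ 0 at y ∈ ∅; g ≡ 0 at y ∈ {0}; common: ∅.
  x = 5: f ≡ 0 at y ∈ ∅; g ≡ 0 at y ∈ {0}; common: ∅.
  x = 6: f ≡ 0 at y ∈ {1, 6}; g ≡ 0 at y ∈ {0}; common: ∅.
Collecting: common zeros = {(0, 0), (1, 0)}, so the count is 2.
Comparison with the Bézout bound: 2 ≤ 2 = deg(f)·deg(g), as expected for curves with no common component (the bound is attained).


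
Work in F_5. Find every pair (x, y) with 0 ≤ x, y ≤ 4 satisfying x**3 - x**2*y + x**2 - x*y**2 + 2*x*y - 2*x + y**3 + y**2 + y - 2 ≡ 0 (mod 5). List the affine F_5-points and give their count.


Affine F_5-points: {(1, 2), (1, 4), (3, 1), (4, 0)}; count = 4.

For each of the 25 pairs (x, y) ∈ F_5², evaluate f(x, y) mod 5. Record the zeros.
  x = 0: [0↦3, 1↦1, 2↦2, 3↦2, 4↦2]  zeros at y ∈ ∅
  x = 1: [0↦3, 1↦1, 2↦0, 3↦1, 4↦0]  zeros at y ∈ {2, 4}
  x = 2: [0↦1, 1↦2, 2↦2, 3↦2, 4↦3]  zeros at y ∈ ∅
  x = 3: [0↦3, 1↦0, 2↦4, 3↦1, 4↦2]  zeros at y ∈ {1}
  x = 4: [0↦0, 1↦1, 2↦2, 3↦4, 4↦3]  zeros at y ∈ {0}
Collecting zeros: affine points = {(1, 2), (1, 4), (3, 1), (4, 0)}.
Total count |C(F_5)_aff| = 4.


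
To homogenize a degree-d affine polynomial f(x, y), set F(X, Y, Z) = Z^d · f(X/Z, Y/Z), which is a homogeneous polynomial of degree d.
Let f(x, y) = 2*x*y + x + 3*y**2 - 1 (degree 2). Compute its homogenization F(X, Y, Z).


F(X, Y, Z) = 2*X*Y + X*Z + 3*Y**2 - Z**2

deg(f) = 2.
Substitute x = X/Z, y = Y/Z into f, then multiply by Z^2.
  monomial 2·x^1·y^1 ↦ 2·X^1·Y^1·Z^0.
  monomial 1·x^1·y^0 ↦ 1·X^1·Y^0·Z^1.
  monomial 3·x^0·y^2 ↦ 3·X^0·Y^2·Z^0.
  monomial -1·x^0·y^0 ↦ -1·X^0·Y^0·Z^2.
Collecting: F(X, Y, Z) = 2*X*Y + X*Z + 3*Y**2 - Z**2.


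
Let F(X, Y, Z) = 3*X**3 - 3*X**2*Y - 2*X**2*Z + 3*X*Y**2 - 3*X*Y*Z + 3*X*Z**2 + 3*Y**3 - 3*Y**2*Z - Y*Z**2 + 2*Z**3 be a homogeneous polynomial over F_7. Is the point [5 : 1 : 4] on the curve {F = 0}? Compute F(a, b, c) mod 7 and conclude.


F(5,1,4) ≡ 6 (mod 7); P is NOT on the curve.

Evaluate F(5, 1, 4) term-by-term (mod 7).
  3*X**3 ↦ 3·125·1·1 = 375
  -3*X**2*Y ↦ -3·25·1·1 = -75
  -2*X**2*Z ↦ -2·25·1·4 = -200
  3*X*Y**2 ↦ 3·5·1·1 = 15
  -3*X*Y*Z ↦ -3·5·1·4 = -60
  3*X*Z**2 ↦ 3·5·1·16 = 240
  3*Y**3 ↦ 3·1·1·1 = 3
  -3*Y**2*Z ↦ -3·1·1·4 = -12
  -Y*Z**2 ↦ -1·1·1·16 = -16
  2*Z**3 ↦ 2·1·1·64 = 128
Sum: F(5, 1, 4) = (375) + (-75) + (-200) + (15) + (-60) + (240) + (3) + (-12) + (-16) + (128) = 398.
Reducing mod 7: 398 ≡ 6 (mod 7).
Since F(a, b, c) ≡ 6 ≠ 0 (mod 7), P does NOT lie on the curve.


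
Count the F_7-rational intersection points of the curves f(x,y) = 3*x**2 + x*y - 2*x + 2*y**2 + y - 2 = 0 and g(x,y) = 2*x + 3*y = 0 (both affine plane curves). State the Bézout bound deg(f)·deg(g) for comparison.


Common zeros: {(4, 2), (6, 3)}; count = 2; Bézout bound = 2.

deg(f) = 2, deg(g) = 1, so Bézout bound = 2.
Scan x ∈ F_7. For each x, list the y ∈ F_7 with f(x, y) ≡ 0 and those with g(x, y) ≡ 0 (mod 7); the common zeros in that column are the intersection.
  x = 0: f ≡ 0 at y ∈ ∅; g ≡ 0 at y ∈ {0}; common: ∅.
  x = 1: f ≡ 0 at y ∈ ∅; g ≡ 0 at y ∈ {4}; common: ∅.
  x = 2: f ≡ 0 at y ∈ ∅; g ≡ 0 at y ∈ {1}; common: ∅.
  x = 3: f ≡ 0 at y ∈ {2, 3}; g ≡ 0 at y ∈ {5}; common: ∅.
  x = 4: f ≡ 0 at y ∈ {2, 6}; g ≡ 0 at y ∈ {2}; common: {2}.
  x = 5: f ≡ 0 at y ∈ {0, 4}; g ≡ 0 at y ∈ {6}; common: ∅.
  x = 6: f ≡ 0 at y ∈ {3, 4}; g ≡ 0 at y ∈ {3}; common: {3}.
Collecting: common zeros = {(4, 2), (6, 3)}, so the count is 2.
Comparison with the Bézout bound: 2 ≤ 2 = deg(f)·deg(g), as expected for curves with no common component (the bound is attained).


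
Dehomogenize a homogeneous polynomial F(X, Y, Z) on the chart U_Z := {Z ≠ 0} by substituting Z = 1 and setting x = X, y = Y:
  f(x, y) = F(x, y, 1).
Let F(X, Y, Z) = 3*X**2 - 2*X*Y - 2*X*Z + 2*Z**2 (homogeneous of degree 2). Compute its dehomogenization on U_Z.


f(x, y) = 3*x**2 - 2*x*y - 2*x + 2

On U_Z we set Z = 1. Each monomial c·X^i·Y^j·Z^k in F becomes c·x^i·y^j·1^k = c·x^i·y^j.
Substituting Z = 1: F(X, Y, 1) = 3*x**2 - 2*x*y - 2*x + 2.
Note: deg(f) ≤ deg(F) = 2; strict inequality happens when F is divisible by Z (lost terms).


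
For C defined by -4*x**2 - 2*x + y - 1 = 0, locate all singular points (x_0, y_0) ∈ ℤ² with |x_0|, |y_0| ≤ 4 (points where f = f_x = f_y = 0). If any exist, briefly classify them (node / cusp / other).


No singular points in the scanned grid; C is smooth there.

Compute partial derivatives:
  f_x = -8*x - 2.
  f_y = 1.
f_y = 1 is a nonzero constant, so f_y never vanishes: no point (x, y) can satisfy f = f_x = f_y = 0. In particular no (x, y) ∈ {−4, ..., 4}² is singular; the curve is smooth.


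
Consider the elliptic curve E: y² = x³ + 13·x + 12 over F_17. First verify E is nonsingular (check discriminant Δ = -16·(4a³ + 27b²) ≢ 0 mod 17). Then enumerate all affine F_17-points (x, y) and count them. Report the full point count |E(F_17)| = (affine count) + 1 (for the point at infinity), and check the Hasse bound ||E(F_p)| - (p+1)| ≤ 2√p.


Affine points = {(1, 3), (1, 14), (4, 3), (4, 14), (5, 7), (5, 10), (6, 0), (7, 2), (7, 15), (8, 4), (8, 13), (9, 5), (9, 12), (12, 3), (12, 14), (13, 7), (13, 10), (16, 7), (16, 10)}; affine count = 19; |E(F_17)| = 20.

Discriminant check: Δ ∝ 4a³ + 27b² = 4·13³ + 27·12² = 4·2197 + 27·144 ≡ 11 (mod 17). Nonzero ⇒ E is nonsingular.
For each x ∈ F_17, compute rhs = x³ + 13·x + 12 mod 17, then count y ∈ F_17 with y² ≡ rhs.
  x = 0: rhs = 12, matching y values: none (0 points).
  x = 1: rhs = 9, matching y values: 3, 14 (2 points).
  x = 2: rhs = 12, matching y values: none (0 points).
  x = 3: rhs = 10, matching y values: none (0 points).
  x = 4: rhs = 9, matching y values: 3, 14 (2 points).
  x = 5: rhs = 15, matching y values: 7, 10 (2 points).
  x = 6: rhs = 0, matching y values: 0 (1 points).
  x = 7: rhs = 4, matching y values: 2, 15 (2 points).
  x = 8: rhs = 16, matching y values: 4, 13 (2 points).
  x = 9: rhs = 8, matching y values: 5, 12 (2 points).
  x = 10: rhs = 3, matching y values: none (0 points).
  x = 11: rhs = 7, matching y values: none (0 points).
  x = 12: rhs = 9, matching y values: 3, 14 (2 points).
  x = 13: rhs = 15, matching y values: 7, 10 (2 points).
  x = 14: rhs = 14, matching y values: none (0 points).
  x = 15: rhs = 12, matching y values: none (0 points).
  x = 16: rhs = 15, matching y values: 7, 10 (2 points).
Total affine count: 19.
Full point count |E(F_17)| = 19 + 1 = 20.
Hasse bound: |20 − (17+1)| = |2| = 2 ≤ 2√17 ≈ 8.2462 ✓.


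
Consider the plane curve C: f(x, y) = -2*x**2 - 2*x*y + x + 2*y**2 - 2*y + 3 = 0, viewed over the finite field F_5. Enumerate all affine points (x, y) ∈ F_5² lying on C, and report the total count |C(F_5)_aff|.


Affine F_5-points: {(0, 3), (1, 1), (2, 4), (3, 2), (4, 0)}; count = 5.

For each of the 25 pairs (x, y) ∈ F_5², evaluate f(x, y) mod 5. Record the zeros.
  x = 0: [0↦3, 1↦3, 2↦2, 3↦0, 4↦2]  zeros at y ∈ {3}
  x = 1: [0↦2, 1↦0, 2↦2, 3↦3, 4↦3]  zeros at y ∈ {1}
  x = 2: [0↦2, 1↦3, 2↦3, 3↦2, 4↦0]  zeros at y ∈ {4}
  x = 3: [0↦3, 1↦2, 2↦0, 3↦2, 4↦3]  zeros at y ∈ {2}
  x = 4: [0↦0, 1↦2, 2↦3, 3↦3, 4↦2]  zeros at y ∈ {0}
Collecting zeros: affine points = {(0, 3), (1, 1), (2, 4), (3, 2), (4, 0)}.
Total count |C(F_5)_aff| = 5.


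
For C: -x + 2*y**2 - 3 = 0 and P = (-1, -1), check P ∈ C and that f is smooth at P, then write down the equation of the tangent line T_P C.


Tangent line at P: -x - 4*y - 5 = 0.

Step 1: f(-1, -1) = 0, so P lies on C.
Step 2: partial derivatives
  f_x(x, y) = -1, f_y(x, y) = 4*y.
  f_x(P) = -1, f_y(P) = -4 (gradient nonzero, so P is smooth).
Step 3: tangent line at P: -1·(x − -1) + -4·(y − -1) = 0.
Expanding: -x - 4*y - 5 = 0.


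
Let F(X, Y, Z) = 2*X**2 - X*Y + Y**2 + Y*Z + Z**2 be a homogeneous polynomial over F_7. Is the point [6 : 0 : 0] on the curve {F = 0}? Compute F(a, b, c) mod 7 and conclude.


F(6,0,0) ≡ 2 (mod 7); P is NOT on the curve.

Evaluate F(6, 0, 0) term-by-term (mod 7).
  2*X**2 ↦ 2·36·1·1 = 72
  -X*Y ↦ -1·6·0·1 = 0
  Y**2 ↦ 1·1·0·1 = 0
  Y*Z ↦ 1·1·0·0 = 0
  Z**2 ↦ 1·1·1·0 = 0
Sum: F(6, 0, 0) = (72) + (0) + (0) + (0) + (0) = 72.
Reducing mod 7: 72 ≡ 2 (mod 7).
Since F(a, b, c) ≡ 2 ≠ 0 (mod 7), P does NOT lie on the curve.


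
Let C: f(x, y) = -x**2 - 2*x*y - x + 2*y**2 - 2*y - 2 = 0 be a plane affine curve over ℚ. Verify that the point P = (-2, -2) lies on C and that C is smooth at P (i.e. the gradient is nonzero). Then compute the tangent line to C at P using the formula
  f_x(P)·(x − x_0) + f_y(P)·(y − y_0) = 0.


Tangent line at P: 7*x - 6*y + 2 = 0.

Step 1: f(-2, -2) = 0, so P lies on C.
Step 2: partial derivatives
  f_x(x, y) = -2*x - 2*y - 1, f_y(x, y) = -2*x + 4*y - 2.
  f_x(P) = 7, f_y(P) = -6 (gradient nonzero, so P is smooth).
Step 3: tangent line at P: 7·(x − -2) + -6·(y − -2) = 0.
Expanding: 7*x - 6*y + 2 = 0.


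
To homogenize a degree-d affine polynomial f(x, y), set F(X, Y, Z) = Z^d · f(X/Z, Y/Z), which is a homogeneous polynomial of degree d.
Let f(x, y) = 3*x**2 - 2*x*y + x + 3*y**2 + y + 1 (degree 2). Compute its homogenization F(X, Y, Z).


F(X, Y, Z) = 3*X**2 - 2*X*Y + X*Z + 3*Y**2 + Y*Z + Z**2

deg(f) = 2.
Substitute x = X/Z, y = Y/Z into f, then multiply by Z^2.
  monomial 3·x^2·y^0 ↦ 3·X^2·Y^0·Z^0.
  monomial -2·x^1·y^1 ↦ -2·X^1·Y^1·Z^0.
  monomial 1·x^1·y^0 ↦ 1·X^1·Y^0·Z^1.
  monomial 3·x^0·y^2 ↦ 3·X^0·Y^2·Z^0.
  monomial 1·x^0·y^1 ↦ 1·X^0·Y^1·Z^1.
  monomial 1·x^0·y^0 ↦ 1·X^0·Y^0·Z^2.
Collecting: F(X, Y, Z) = 3*X**2 - 2*X*Y + X*Z + 3*Y**2 + Y*Z + Z**2.


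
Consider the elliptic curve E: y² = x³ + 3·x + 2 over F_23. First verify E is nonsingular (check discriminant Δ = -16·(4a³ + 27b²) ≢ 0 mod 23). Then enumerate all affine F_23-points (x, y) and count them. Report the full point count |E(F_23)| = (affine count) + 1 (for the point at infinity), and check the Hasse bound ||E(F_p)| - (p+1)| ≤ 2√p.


Affine points = {(0, 5), (0, 18), (1, 11), (1, 12), (2, 4), (2, 19), (4, 3), (4, 20), (5, 2), (5, 21), (6, 11), (6, 12), (8, 3), (8, 20), (11, 3), (11, 20), (12, 8), (12, 15), (15, 8), (15, 15), (16, 11), (16, 12), (18, 0), (19, 8), (19, 15), (20, 9), (20, 14)}; affine count = 27; |E(F_23)| = 28.

Discriminant check: Δ ∝ 4a³ + 27b² = 4·3³ + 27·2² = 4·27 + 27·4 ≡ 9 (mod 23). Nonzero ⇒ E is nonsingular.
For each x ∈ F_23, compute rhs = x³ + 3·x + 2 mod 23, then count y ∈ F_23 with y² ≡ rhs.
  x = 0: rhs = 2, matching y values: 5, 18 (2 points).
  x = 1: rhs = 6, matching y values: 11, 12 (2 points).
  x = 2: rhs = 16, matching y values: 4, 19 (2 points).
  x = 3: rhs = 15, matching y values: none (0 points).
  x = 4: rhs = 9, matching y values: 3, 20 (2 points).
  x = 5: rhs = 4, matching y values: 2, 21 (2 points).
  x = 6: rhs = 6, matching y values: 11, 12 (2 points).
  x = 7: rhs = 21, matching y values: none (0 points).
  x = 8: rhs = 9, matching y values: 3, 20 (2 points).
  x = 9: rhs = 22, matching y values: none (0 points).
  x = 10: rhs = 20, matching y values: none (0 points).
  x = 11: rhs = 9, matching y values: 3, 20 (2 points).
  x = 12: rhs = 18, matching y values: 8, 15 (2 points).
  x = 13: rhs = 7, matching y values: none (0 points).
  x = 14: rhs = 5, matching y values: none (0 points).
  x = 15: rhs = 18, matching y values: 8, 15 (2 points).
  x = 16: rhs = 6, matching y values: 11, 12 (2 points).
  x = 17: rhs = 21, matching y values: none (0 points).
  x = 18: rhs = 0, matching y values: 0 (1 points).
  x = 19: rhs = 18, matching y values: 8, 15 (2 points).
  x = 20: rhs = 12, matching y values: 9, 14 (2 points).
  x = 21: rhs = 11, matching y values: none (0 points).
  x = 22: rhs = 21, matching y values: none (0 points).
Total affine count: 27.
Full point count |E(F_23)| = 27 + 1 = 28.
Hasse bound: |28 − (23+1)| = |4| = 4 ≤ 2√23 ≈ 9.5917 ✓.
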